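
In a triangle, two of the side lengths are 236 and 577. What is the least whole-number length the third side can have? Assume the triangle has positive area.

342

The third side must exceed |236 − 577| = 341.
The smallest integer above 341 is 342.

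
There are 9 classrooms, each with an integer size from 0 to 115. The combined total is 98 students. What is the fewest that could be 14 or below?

3

Let j be the number exceeding 14. Then the total is ≥ 15·j + 0·(9 − j) = 0 + 15j.
So 15j ≤ 98 and j ≤ 6; hence at least 9 − 6 = 3 are ≤ 14.
Exactly 3 works: 3 values at 0 and 6 at 15 total 90; raise one of the low values by 8 (still ≤ 14) to hit 98.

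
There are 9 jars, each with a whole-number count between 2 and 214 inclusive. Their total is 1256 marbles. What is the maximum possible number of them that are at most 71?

4

Suppose k of them are at most 71. Those contribute at most 71 each and the rest at most 214 each.
So the total is at most 71k + 214(9 − k) = 1926 − 143k. This must still be ≥ 1256, so k ≤ 4.
k = 4 is achieved by 4 values at 71 and 5 at 214, total 1354; lower one of the 214's by 98 (still > 71) to reach 1256.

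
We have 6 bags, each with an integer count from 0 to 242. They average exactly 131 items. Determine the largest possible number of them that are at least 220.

3

The total is 6 × 131 = 786.
If k of the values are ≥ 220, the total is ≥ 220k + 0(6 − k).
Setting 220k + 0(6 − k) ≤ 786 gives 220k ≤ 786, so k ≤ 3.
k = 3 is achieved by 3 values at 220 and 3 at 0, total 660; add 126 to one value (staying below 220) to reach 786.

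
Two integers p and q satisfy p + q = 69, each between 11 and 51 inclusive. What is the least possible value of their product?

918

For a fixed sum, pq is smallest when p and q are as far apart as possible.
The extreme feasible split is p = 18, q = 51, giving pq = 918.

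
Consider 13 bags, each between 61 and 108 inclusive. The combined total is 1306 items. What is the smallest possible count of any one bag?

Minimizing one value means maximizing the remaining 12.
The other 12 can take up 12 × 108 = 1296 ≥ 1306 − 61, so one bag can sit at its floor of 61.
Achievable: one at 61 and the other 12 totalling 1245, which fits since 12 × 61 ≤ 1245 ≤ 12 × 108.

61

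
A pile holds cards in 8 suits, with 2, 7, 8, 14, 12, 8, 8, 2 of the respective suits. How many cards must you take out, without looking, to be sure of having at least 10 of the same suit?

In the worst case you take as many as possible of each suit without reaching 10: 2 + 7 + 8 + 9 + 9 + 8 + 8 + 2 = 53.
The next one must give 10 of some suit, so 53 + 1 = 54.

54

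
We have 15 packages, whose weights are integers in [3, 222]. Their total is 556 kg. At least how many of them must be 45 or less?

4

If only k of them are at most 45, the other 15 − k are at least 46, so the total is at least (15 − k)·46 + k·3.
This is ≤ 556, so (15 − k)·46 + 3k ≤ 556, which gives k ≥ 4.
Exactly 4 works: 4 values at 3 and 11 at 46 total 518; raise one of the low values by 38 (still ≤ 45) to hit 556.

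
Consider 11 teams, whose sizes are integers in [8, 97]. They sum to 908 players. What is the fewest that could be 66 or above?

Each value short of 66 is at most 65, costing at least 97 − 65 = 32 against the maximum total of 1067.
We can afford to lose at most 1067 − 908 = 159, so at most ⌊159/32⌋ = 4 fall short, and at least 7 are ≥ 66.
Exactly 7 works: 7 values at 97 and 4 at 65 total 939; lower one of the high values by 31 (still ≥ 66) to hit 908.

7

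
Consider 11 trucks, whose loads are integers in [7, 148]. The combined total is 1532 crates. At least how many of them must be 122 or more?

8

Each value short of 122 is at most 121, costing at least 148 − 121 = 27 against the maximum total of 1628.
We can afford to lose at most 1628 − 1532 = 96, so at most ⌊96/27⌋ = 3 fall short, and at least 8 are ≥ 122.
Exactly 8 works: 8 values at 148 and 3 at 121 total 1547; lower one of the high values by 15 (still ≥ 122) to hit 1532.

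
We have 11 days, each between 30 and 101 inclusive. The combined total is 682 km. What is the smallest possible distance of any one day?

30

To make one day as small as possible, make the other 10 as large as possible.
The other 10 can take up 10 × 101 = 1010 ≥ 682 − 30, so one day can sit at its floor of 30.
Achievable: one at 30 and the other 10 totalling 652, which fits since 10 × 30 ≤ 652 ≤ 10 × 101.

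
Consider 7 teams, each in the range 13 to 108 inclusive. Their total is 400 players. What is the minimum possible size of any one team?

Minimizing one value means maximizing the remaining 6.
The other 6 can take up 6 × 108 = 648 ≥ 400 − 13, so one team can sit at its floor of 13.
Achievable: one at 13 and the other 6 totalling 387, which fits since 6 × 13 ≤ 387 ≤ 6 × 108.

13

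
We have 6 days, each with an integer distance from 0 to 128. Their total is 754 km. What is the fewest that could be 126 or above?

If only k of them are at least 126, the other 6 − k are at most 125, so the total is at most k·128 + (6 − k)·125.
This must reach 754, so k·128 + (6 − k)·125 ≥ 754, giving k ≥ 2.
Exactly 2 works: 2 values at 128 and 4 at 125 total 756; lower one of the high values by 2 (still ≥ 126) to hit 754.

2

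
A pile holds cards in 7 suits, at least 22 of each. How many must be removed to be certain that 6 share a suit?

In the worst case you draw 5 of each of the 7 suits: 7 × 5 = 35.
One more forces 6 of some suit, so 35 + 1 = 36.

36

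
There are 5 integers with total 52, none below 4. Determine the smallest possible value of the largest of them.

The 5 values sum to 52, so their maximum is at least ⌈52/5⌉ = 11.
Equality holds with 2 values of 11 and 3 values of 10.

11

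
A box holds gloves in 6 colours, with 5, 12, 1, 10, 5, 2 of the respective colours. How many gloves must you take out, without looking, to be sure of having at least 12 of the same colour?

In the worst case you take as many as possible of each colour without reaching 12: 5 + 11 + 1 + 10 + 5 + 2 = 34.
The next one must give 12 of some colour, so 34 + 1 = 35.

35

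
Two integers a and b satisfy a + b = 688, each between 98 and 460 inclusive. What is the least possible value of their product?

Since a + b is fixed, pushing one of them to its bound minimizes the product.
At the endpoint a = 228, b = 688 − 228 = 460, so ab = 228 × 460 = 104880.

104880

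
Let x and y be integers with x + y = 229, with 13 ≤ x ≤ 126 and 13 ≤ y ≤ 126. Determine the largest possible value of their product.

For a fixed sum, the product xy is largest when x and y are as close as possible.
Taking x = 114 and y = 115 (both in [13, 126]) gives xy = 13110.

13110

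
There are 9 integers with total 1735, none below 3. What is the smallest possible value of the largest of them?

If every one of the 9 were at most 192, the total would be at most 9 × 192 = 1728 < 1735.
Achievable: 7 of them at 193 and 2 at 192 total 1735.

193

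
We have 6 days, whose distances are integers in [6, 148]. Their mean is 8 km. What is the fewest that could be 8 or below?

The total is 6 × 8 = 48.
Each value above 8 is at least 9, contributing at least 9 − 6 = 3 above the floor 6.
The sum exceeds the floor total 36 by 12, so at most ⌊12/3⌋ = 4 exceed 8, and at least 2 are ≤ 8.
Exactly 2 works: 2 values at 6 and 4 at 9 total 48.

2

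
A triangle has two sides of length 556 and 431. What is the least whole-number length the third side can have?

The third side must exceed |556 − 431| = 125.
The smallest integer above 125 is 126.

126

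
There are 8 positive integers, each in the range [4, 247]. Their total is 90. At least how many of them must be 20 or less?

Each value above 20 is at least 21, contributing at least 21 − 4 = 17 above the floor 4.
The sum exceeds the floor total 32 by 58, so at most ⌊58/17⌋ = 3 exceed 20, and at least 5 are ≤ 20.
Exactly 5 works: 5 values at 4 and 3 at 21 total 83; raise one of the low values by 7 (still ≤ 20) to hit 90.

5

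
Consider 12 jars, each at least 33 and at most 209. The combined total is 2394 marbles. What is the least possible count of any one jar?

95

Minimizing one value means maximizing the remaining 11.
The other 11 contribute at most 11 × 209 = 2299, leaving at least 2394 − 2299 = 95.
Since 95 ≥ 33, this is achievable: one at 95 and 11 at 209.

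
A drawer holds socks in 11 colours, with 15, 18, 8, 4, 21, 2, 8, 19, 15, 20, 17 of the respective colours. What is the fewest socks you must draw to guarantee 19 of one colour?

142

In the worst case you take as many as possible of each colour without reaching 19: 15 + 18 + 8 + 4 + 18 + 2 + 8 + 18 + 15 + 18 + 17 = 141.
The next one must give 19 of some colour, so 141 + 1 = 142.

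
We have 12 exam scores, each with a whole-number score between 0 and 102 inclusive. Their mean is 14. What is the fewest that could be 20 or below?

The total is 12 × 14 = 168.
If only k of them are at most 20, the other 12 − k are at least 21, so the total is at least (12 − k)·21 + k·0.
This is ≤ 168, so (12 − k)·21 + 0k ≤ 168, which gives k ≥ 4.
Exactly 4 works: 4 values at 0 and 8 at 21 total 168.

4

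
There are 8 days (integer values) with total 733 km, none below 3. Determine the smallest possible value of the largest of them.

Some value must be at least ⌈733/8⌉ = 92, since 8 × 91 = 728 < 733.
Taking 3 copies of 91 and 5 copies of 92 gives exactly 733, so 92 is attained.

92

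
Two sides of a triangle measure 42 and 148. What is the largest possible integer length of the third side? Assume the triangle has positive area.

189

The third side must be less than 42 + 148 = 190.
The largest integer below 190 is 189.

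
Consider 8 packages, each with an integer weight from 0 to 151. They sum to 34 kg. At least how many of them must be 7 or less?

Each value above 7 is at least 8, contributing at least 8 − 0 = 8 above the floor 0.
The sum exceeds the floor total 0 by 34, so at most ⌊34/8⌋ = 4 exceed 7, and at least 4 are ≤ 7.
Exactly 4 works: 4 values at 0 and 4 at 8 total 32; raise one of the low values by 2 (still ≤ 7) to hit 34.

4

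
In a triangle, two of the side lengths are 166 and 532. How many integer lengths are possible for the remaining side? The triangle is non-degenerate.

331

The triangle inequality gives |166 − 532| < c < 166 + 532, i.e. 366 < c < 698.
So c can be any integer from 367 to 697: 331 values.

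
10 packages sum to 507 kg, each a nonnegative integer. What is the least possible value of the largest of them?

Some value must be at least ⌈507/10⌉ = 51, since 10 × 50 = 500 < 507.
Achievable: 7 of them at 51 and 3 at 50 total 507.

51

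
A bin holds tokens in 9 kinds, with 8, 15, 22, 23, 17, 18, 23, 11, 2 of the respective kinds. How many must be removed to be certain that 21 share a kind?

132

In the worst case you take as many as possible of each kind without reaching 21: 8 + 15 + 20 + 20 + 17 + 18 + 20 + 11 + 2 = 131.
The next one must give 21 of some kind, so 131 + 1 = 132.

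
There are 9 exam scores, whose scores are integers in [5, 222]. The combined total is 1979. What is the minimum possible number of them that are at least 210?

8

Each value short of 210 is at most 209, costing at least 222 − 209 = 13 against the maximum total of 1998.
We can afford to lose at most 1998 − 1979 = 19, so at most ⌊19/13⌋ = 1 fall short, and at least 8 are ≥ 210.
Exactly 8 works: 8 values at 222 and 1 at 209 total 1985; lower one of the high values by 6 (still ≥ 210) to hit 1979.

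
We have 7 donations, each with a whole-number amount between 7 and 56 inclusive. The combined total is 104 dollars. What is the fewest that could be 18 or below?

3

Each value above 18 is at least 19, contributing at least 19 − 7 = 12 above the floor 7.
The sum exceeds the floor total 49 by 55, so at most ⌊55/12⌋ = 4 exceed 18, and at least 3 are ≤ 18.
Exactly 3 works: 3 values at 7 and 4 at 19 total 97; raise one of the low values by 7 (still ≤ 18) to hit 104.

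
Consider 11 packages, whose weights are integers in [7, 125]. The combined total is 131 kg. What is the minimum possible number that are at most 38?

10

Each value above 38 is at least 39, contributing at least 39 − 7 = 32 above the floor 7.
The sum exceeds the floor total 77 by 54, so at most ⌊54/32⌋ = 1 exceed 38, and at least 10 are ≤ 38.
Exactly 10 works: 10 values at 7 and 1 at 39 total 109; raise one of the low values by 22 (still ≤ 38) to hit 131.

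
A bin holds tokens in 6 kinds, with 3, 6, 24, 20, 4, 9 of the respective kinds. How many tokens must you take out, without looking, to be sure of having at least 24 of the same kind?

66

In the worst case you take as many as possible of each kind without reaching 24: 3 + 6 + 23 + 20 + 4 + 9 = 65.
The next one must give 24 of some kind, so 65 + 1 = 66.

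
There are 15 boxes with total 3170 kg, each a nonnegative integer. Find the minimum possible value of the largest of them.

212

If every one of the 15 were at most 211, the total would be at most 15 × 211 = 3165 < 3170.
Achievable: 5 of them at 212 and 10 at 211 total 3170.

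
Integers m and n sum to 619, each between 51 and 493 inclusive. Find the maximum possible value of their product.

With m + n fixed, mn peaks when the two are closest together.
Taking m = 309 and n = 310 (both in [51, 493]) gives mn = 95790.

95790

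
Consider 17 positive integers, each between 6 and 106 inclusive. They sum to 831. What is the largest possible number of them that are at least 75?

10

Suppose k of them are at least 75. Those contribute at least 75 each and the other 17 − k at least 6 each.
So the total is at least 75k + 6(17 − k) = 102 + 69k. This must be ≤ 831, giving k ≤ 10.
k = 10 is achieved by 10 values at 75 and 7 at 6, total 792; add 39 to one value (staying below 75) to reach 831.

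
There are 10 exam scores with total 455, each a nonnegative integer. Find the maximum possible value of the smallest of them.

The average is 455/10 < 46, so some value is ≤ 45.
Taking 5 copies of 45 and 5 copies of 46 gives exactly 455, so 45 is attained.

45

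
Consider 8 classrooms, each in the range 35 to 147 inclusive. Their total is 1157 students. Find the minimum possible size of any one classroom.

To make one classroom as small as possible, make the other 7 as large as possible.
The other 7 contribute at most 7 × 147 = 1029, leaving at least 1157 − 1029 = 128.
Since 128 ≥ 35, this is achievable: one at 128 and 7 at 147.

128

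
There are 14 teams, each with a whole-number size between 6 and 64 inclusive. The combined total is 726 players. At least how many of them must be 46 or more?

If only k of them are at least 46, the other 14 − k are at most 45, so the total is at most k·64 + (14 − k)·45.
This must reach 726, so k·64 + (14 − k)·45 ≥ 726, giving k ≥ 6.
Exactly 6 works: 6 values at 64 and 8 at 45 total 744; lower one of the high values by 18 (still ≥ 46) to hit 726.

6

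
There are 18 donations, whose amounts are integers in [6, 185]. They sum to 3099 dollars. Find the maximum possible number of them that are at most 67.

Each value at 67 or below falls at least 185 − 67 = 118 short of the ceiling 185.
The ceiling total is 18 × 185 = 3330, and we need 3099, so at most ⌊(3330 − 3099)/118⌋ = 1 can be that low.
k = 1 is achieved by 1 value at 67 and 17 at 185, total 3212; lower one of the 185's by 113 (still > 67) to reach 3099.

1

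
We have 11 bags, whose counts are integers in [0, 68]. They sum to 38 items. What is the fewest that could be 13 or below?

Let j be the number exceeding 13. Then the total is ≥ 14·j + 0·(11 − j) = 0 + 14j.
So 14j ≤ 38 and j ≤ 2; hence at least 11 − 2 = 9 are ≤ 13.
Exactly 9 works: 9 values at 0 and 2 at 14 total 28; raise one of the low values by 10 (still ≤ 13) to hit 38.

9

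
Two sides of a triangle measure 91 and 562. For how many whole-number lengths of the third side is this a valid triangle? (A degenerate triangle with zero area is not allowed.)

The triangle inequality gives |91 − 562| < c < 91 + 562, i.e. 471 < c < 653.
So c can be any integer from 472 to 652: 181 values.

181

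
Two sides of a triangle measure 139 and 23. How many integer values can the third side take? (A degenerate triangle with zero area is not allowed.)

45

The triangle inequality gives |139 − 23| < c < 139 + 23, i.e. 116 < c < 162.
So c can be any integer from 117 to 161: 45 values.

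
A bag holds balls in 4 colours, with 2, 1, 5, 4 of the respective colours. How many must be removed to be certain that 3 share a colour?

In the worst case you take as many as possible of each colour without reaching 3: 2 + 1 + 2 + 2 = 7.
The next one must give 3 of some colour, so 7 + 1 = 8.

8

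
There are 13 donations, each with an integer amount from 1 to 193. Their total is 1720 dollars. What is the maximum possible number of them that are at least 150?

11

If k of the values are ≥ 150, the total is ≥ 150k + 1(13 − k).
Setting 150k + 1(13 − k) ≤ 1720 gives 149k ≤ 1707, so k ≤ 11.
k = 11 is achieved by 11 values at 150 and 2 at 1, total 1652; add 68 to one value (staying below 150) to reach 1720.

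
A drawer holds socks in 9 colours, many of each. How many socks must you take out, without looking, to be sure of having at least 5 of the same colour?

37

In the worst case you draw 4 of each of the 9 colours: 9 × 4 = 36.
One more forces 5 of some colour, so 36 + 1 = 37.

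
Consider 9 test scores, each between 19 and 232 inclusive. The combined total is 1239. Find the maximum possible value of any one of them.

To make one score as large as possible, make the other 8 as small as possible.
The other 8 contribute at least 8 × 19 = 152, leaving at most 1239 − 152 = 1087.
But each score is capped at 232, so the maximum is 232.
Achievable: one at 232 and the other 8 totalling 1007, which fits since 8 × 19 ≤ 1007 ≤ 8 × 232.

232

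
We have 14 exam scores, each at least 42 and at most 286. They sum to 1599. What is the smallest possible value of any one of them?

42

To make one score as small as possible, make the other 13 as large as possible.
The other 13 can take up 13 × 286 = 3718 ≥ 1599 − 42, so one score can sit at its floor of 42.
Achievable: one at 42 and the other 13 totalling 1557, which fits since 13 × 42 ≤ 1557 ≤ 13 × 286.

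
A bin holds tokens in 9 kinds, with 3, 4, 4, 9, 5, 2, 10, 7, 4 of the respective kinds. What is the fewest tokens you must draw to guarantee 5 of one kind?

In the worst case you take as many as possible of each kind without reaching 5: 3 + 4 + 4 + 4 + 4 + 2 + 4 + 4 + 4 = 33.
The next one must give 5 of some kind, so 33 + 1 = 34.

34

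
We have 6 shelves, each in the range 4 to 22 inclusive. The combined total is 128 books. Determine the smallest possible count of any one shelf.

18

To make one shelf as small as possible, make the other 5 as large as possible.
The other 5 contribute at most 5 × 22 = 110, leaving at least 128 − 110 = 18.
Since 18 ≥ 4, this is achievable: one at 18 and 5 at 22.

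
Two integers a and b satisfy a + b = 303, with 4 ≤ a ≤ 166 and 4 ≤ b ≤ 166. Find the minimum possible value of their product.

For a fixed sum, ab is smallest when a and b are as far apart as possible.
The extreme feasible split is a = 137, b = 166, giving ab = 22742.

22742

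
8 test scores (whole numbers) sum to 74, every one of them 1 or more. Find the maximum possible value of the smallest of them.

The average is 74/8 < 10, so some value is ≤ 9.
Equality holds with 6 values of 9 and 2 values of 10.

9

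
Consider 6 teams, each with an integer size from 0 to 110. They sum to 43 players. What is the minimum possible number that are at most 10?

Each value above 10 is at least 11, contributing at least 11 − 0 = 11 above the floor 0.
The sum exceeds the floor total 0 by 43, so at most ⌊43/11⌋ = 3 exceed 10, and at least 3 are ≤ 10.
Exactly 3 works: 3 values at 0 and 3 at 11 total 33; raise one of the low values by 10 (still ≤ 10) to hit 43.

3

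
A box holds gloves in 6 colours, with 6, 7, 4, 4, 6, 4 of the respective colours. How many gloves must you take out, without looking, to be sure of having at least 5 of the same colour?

25

In the worst case you take as many as possible of each colour without reaching 5: 4 + 4 + 4 + 4 + 4 + 4 = 24.
The next one must give 5 of some colour, so 24 + 1 = 25.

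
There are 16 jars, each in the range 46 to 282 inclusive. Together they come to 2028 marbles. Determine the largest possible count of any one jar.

Maximizing one value means minimizing the remaining 15.
The other 15 contribute at least 15 × 46 = 690, leaving at most 2028 − 690 = 1338.
But each jar is capped at 282, so the maximum is 282.
Achievable: one at 282 and the other 15 totalling 1746, which fits since 15 × 46 ≤ 1746 ≤ 15 × 282.

282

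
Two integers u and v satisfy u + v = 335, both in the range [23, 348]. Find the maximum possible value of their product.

With u + v fixed, uv peaks when the two are closest together.
Taking u = 167 and v = 168 (both in [23, 348]) gives uv = 28056.

28056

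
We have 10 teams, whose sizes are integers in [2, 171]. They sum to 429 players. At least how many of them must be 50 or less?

2

Let j be the number exceeding 50. Then the total is ≥ 51·j + 2·(10 − j) = 20 + 49j.
So 49j ≤ 409 and j ≤ 8; hence at least 10 − 8 = 2 are ≤ 50.
Exactly 2 works: 2 values at 2 and 8 at 51 total 412; raise one of the low values by 17 (still ≤ 50) to hit 429.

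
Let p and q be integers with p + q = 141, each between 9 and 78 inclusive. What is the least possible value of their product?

pq = p(141 − p) is concave in p, so over [63, 78] it is minimized at an endpoint.
The extreme feasible split is p = 63, q = 78, giving pq = 4914.

4914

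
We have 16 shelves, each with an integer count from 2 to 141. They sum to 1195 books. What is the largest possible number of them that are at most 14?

8

Suppose k of them are at most 14. Those contribute at most 14 each and the rest at most 141 each.
So the total is at most 14k + 141(16 − k) = 2256 − 127k. This must still be ≥ 1195, so k ≤ 8.
k = 8 is achieved by 8 values at 14 and 8 at 141, total 1240; lower one of the 141's by 45 (still > 14) to reach 1195.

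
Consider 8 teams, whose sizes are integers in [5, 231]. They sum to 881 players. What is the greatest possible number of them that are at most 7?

4

Each value at 7 or below falls at least 231 − 7 = 224 short of the ceiling 231.
The ceiling total is 8 × 231 = 1848, and we need 881, so at most ⌊(1848 − 881)/224⌋ = 4 can be that low.
k = 4 is achieved by 4 values at 7 and 4 at 231, total 952; lower one of the 231's by 71 (still > 7) to reach 881.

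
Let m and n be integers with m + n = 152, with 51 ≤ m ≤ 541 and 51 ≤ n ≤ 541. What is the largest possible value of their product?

5776

mn = m(152 − m) is maximized when m is as near 152/2 as the bounds allow.
Taking m = 76 and n = 76 (both in [51, 541]) gives mn = 5776.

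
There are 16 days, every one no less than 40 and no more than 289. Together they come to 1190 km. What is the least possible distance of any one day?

40

Minimizing one value means maximizing the remaining 15.
The other 15 can take up 15 × 289 = 4335 ≥ 1190 − 40, so one day can sit at its floor of 40.
Achievable: one at 40 and the other 15 totalling 1150, which fits since 15 × 40 ≤ 1150 ≤ 15 × 289.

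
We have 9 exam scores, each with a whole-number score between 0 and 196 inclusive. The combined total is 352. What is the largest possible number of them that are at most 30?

Each value at 30 or below falls at least 196 − 30 = 166 short of the ceiling 196.
The ceiling total is 9 × 196 = 1764, and we need 352, so at most ⌊(1764 − 352)/166⌋ = 8 can be that low.
k = 8 is achieved by 8 values at 30 and 1 at 196, total 436; lower one of the 196's by 84 (still > 30) to reach 352.

8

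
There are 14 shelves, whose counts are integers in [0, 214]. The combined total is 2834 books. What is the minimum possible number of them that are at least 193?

Suppose at most 14 − j of them reach 193; then j values are ≤ 192 and the rest ≤ 214.
The total is then ≤ 192·j + 214·(14 − j) = 2996 − 22j. For this to be ≥ 2834 we need j ≤ 7, so at least 14 − 7 = 7 must reach 193.
Exactly 7 works: 7 values at 214 and 7 at 192 total 2842; lower one of the high values by 8 (still ≥ 193) to hit 2834.

7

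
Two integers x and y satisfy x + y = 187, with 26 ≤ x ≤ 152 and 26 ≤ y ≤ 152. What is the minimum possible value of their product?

xy = x(187 − x) is concave in x, so over [35, 152] it is minimized at an endpoint.
At the endpoint x = 35, y = 187 − 35 = 152, so xy = 35 × 152 = 5320.

5320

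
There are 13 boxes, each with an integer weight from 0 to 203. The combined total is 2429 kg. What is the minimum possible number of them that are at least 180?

5

Each value short of 180 is at most 179, costing at least 203 − 179 = 24 against the maximum total of 2639.
We can afford to lose at most 2639 − 2429 = 210, so at most ⌊210/24⌋ = 8 fall short, and at least 5 are ≥ 180.
Exactly 5 works: 5 values at 203 and 8 at 179 total 2447; lower one of the high values by 18 (still ≥ 180) to hit 2429.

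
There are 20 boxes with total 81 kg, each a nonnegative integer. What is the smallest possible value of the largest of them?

The 20 values sum to 81, so their maximum is at least ⌈81/20⌉ = 5.
Equality holds with 1 value of 5 and 19 values of 4.

5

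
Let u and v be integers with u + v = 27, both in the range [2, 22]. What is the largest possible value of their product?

uv = u(27 − u) is maximized when u is as near 27/2 as the bounds allow.
Taking u = 13 and v = 14 (both in [2, 22]) gives uv = 182.

182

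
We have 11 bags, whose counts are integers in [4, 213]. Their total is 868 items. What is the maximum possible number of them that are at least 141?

With k values at 141 or above and the rest at least 4, the sum is at least 44 + 137k.
Since the sum is 868, we need 137k ≤ 824, i.e. k ≤ 6.
k = 6 is achieved by 6 values at 141 and 5 at 4, total 866; add 2 to one value (staying below 141) to reach 868.

6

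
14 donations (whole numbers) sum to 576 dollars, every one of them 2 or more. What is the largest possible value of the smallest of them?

41

If every one of the 14 were at least 42, the total would be at least 14 × 42 = 588 > 576.
Equality holds with 12 values of 41 and 2 values of 42.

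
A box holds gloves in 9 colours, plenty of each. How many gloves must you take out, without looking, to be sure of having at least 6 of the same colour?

In the worst case you draw 5 of each of the 9 colours: 9 × 5 = 45.
One more forces 6 of some colour, so 45 + 1 = 46.

46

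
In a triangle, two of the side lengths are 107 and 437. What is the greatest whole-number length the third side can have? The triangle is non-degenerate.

The third side must be less than 107 + 437 = 544.
The largest integer below 544 is 543.

543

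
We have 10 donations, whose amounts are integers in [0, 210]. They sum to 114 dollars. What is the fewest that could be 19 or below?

Let j be the number exceeding 19. Then the total is ≥ 20·j + 0·(10 − j) = 0 + 20j.
So 20j ≤ 114 and j ≤ 5; hence at least 10 − 5 = 5 are ≤ 19.
Exactly 5 works: 5 values at 0 and 5 at 20 total 100; raise one of the low values by 14 (still ≤ 19) to hit 114.

5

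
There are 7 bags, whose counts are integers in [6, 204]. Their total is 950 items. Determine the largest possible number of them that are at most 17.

Suppose k of them are at most 17. Those contribute at most 17 each and the rest at most 204 each.
So the total is at most 17k + 204(7 − k) = 1428 − 187k. This must still be ≥ 950, so k ≤ 2.
k = 2 is achieved by 2 values at 17 and 5 at 204, total 1054; lower one of the 204's by 104 (still > 17) to reach 950.

2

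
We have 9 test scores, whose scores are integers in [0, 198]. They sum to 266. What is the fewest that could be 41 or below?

3

If only k of them are at most 41, the other 9 − k are at least 42, so the total is at least (9 − k)·42 + k·0.
This is ≤ 266, so (9 − k)·42 + 0k ≤ 266, which gives k ≥ 3.
Exactly 3 works: 3 values at 0 and 6 at 42 total 252; raise one of the low values by 14 (still ≤ 41) to hit 266.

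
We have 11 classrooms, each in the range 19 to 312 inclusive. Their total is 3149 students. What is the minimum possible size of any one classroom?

To make one classroom as small as possible, make the other 10 as large as possible.
The other 10 contribute at most 10 × 312 = 3120, leaving at least 3149 − 3120 = 29.
Since 29 ≥ 19, this is achievable: one at 29 and 10 at 312.

29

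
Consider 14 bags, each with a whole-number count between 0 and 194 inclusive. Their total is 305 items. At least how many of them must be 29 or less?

4

Let j be the number exceeding 29. Then the total is ≥ 30·j + 0·(14 − j) = 0 + 30j.
So 30j ≤ 305 and j ≤ 10; hence at least 14 − 10 = 4 are ≤ 29.
Exactly 4 works: 4 values at 0 and 10 at 30 total 300; raise one of the low values by 5 (still ≤ 29) to hit 305.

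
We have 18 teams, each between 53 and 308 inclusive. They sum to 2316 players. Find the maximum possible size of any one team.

308

To make one team as large as possible, make the other 17 as small as possible.
The other 17 contribute at least 17 × 53 = 901, leaving at most 2316 − 901 = 1415.
But each team is capped at 308, so the maximum is 308.
Achievable: one at 308 and the other 17 totalling 2008, which fits since 17 × 53 ≤ 2008 ≤ 17 × 308.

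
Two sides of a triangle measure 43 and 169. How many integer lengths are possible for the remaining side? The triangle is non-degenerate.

The triangle inequality gives |43 − 169| < c < 43 + 169, i.e. 126 < c < 212.
So c can be any integer from 127 to 211: 85 values.

85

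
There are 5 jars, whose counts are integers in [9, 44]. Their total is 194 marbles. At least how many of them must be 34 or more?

3

If only k of them are at least 34, the other 5 − k are at most 33, so the total is at most k·44 + (5 − k)·33.
This must reach 194, so k·44 + (5 − k)·33 ≥ 194, giving k ≥ 3.
Exactly 3 works: 3 values at 44 and 2 at 33 total 198; lower one of the high values by 4 (still ≥ 34) to hit 194.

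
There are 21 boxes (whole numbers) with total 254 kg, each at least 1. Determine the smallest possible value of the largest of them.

Some value must be at least ⌈254/21⌉ = 13, since 21 × 12 = 252 < 254.
Achievable: 2 of them at 13 and 19 at 12 total 254.

13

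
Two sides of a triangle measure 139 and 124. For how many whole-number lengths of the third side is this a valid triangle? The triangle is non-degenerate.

The triangle inequality gives |139 − 124| < c < 139 + 124, i.e. 15 < c < 263.
So c can be any integer from 16 to 262: 247 values.

247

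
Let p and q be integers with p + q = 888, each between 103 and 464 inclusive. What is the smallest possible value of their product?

Since p + q is fixed, pushing one of them to its bound minimizes the product.
The extreme feasible split is p = 424, q = 464, giving pq = 196736.

196736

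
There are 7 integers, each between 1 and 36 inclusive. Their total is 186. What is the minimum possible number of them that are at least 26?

1

Each value short of 26 is at most 25, costing at least 36 − 25 = 11 against the maximum total of 252.
We can afford to lose at most 252 − 186 = 66, so at most ⌊66/11⌋ = 6 fall short, and at least 1 are ≥ 26.
Exactly 1 works: 1 value at 36 and 6 at 25 total 186.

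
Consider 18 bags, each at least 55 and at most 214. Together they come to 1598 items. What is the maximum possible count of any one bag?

214

Maximizing one value means minimizing the remaining 17.
The other 17 contribute at least 17 × 55 = 935, leaving at most 1598 − 935 = 663.
But each bag is capped at 214, so the maximum is 214.
Achievable: one at 214 and the other 17 totalling 1384, which fits since 17 × 55 ≤ 1384 ≤ 17 × 214.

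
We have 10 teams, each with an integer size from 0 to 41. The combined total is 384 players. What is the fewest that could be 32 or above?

If only k of them are at least 32, the other 10 − k are at most 31, so the total is at most k·41 + (10 − k)·31.
This must reach 384, so k·41 + (10 − k)·31 ≥ 384, giving k ≥ 8.
Exactly 8 works: 8 values at 41 and 2 at 31 total 390; lower one of the high values by 6 (still ≥ 32) to hit 384.

8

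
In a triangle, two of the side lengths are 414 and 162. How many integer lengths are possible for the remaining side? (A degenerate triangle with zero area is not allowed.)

The triangle inequality gives |414 − 162| < c < 414 + 162, i.e. 252 < c < 576.
So c can be any integer from 253 to 575: 323 values.

323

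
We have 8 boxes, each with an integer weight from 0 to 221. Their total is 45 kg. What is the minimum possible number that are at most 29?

Each value above 29 is at least 30, contributing at least 30 − 0 = 30 above the floor 0.
The sum exceeds the floor total 0 by 45, so at most ⌊45/30⌋ = 1 exceed 29, and at least 7 are ≤ 29.
Exactly 7 works: 7 values at 0 and 1 at 30 total 30; raise one of the low values by 15 (still ≤ 29) to hit 45.

7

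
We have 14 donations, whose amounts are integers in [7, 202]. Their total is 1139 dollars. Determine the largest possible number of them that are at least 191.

5

If k of the values are ≥ 191, the total is ≥ 191k + 7(14 − k).
Setting 191k + 7(14 − k) ≤ 1139 gives 184k ≤ 1041, so k ≤ 5.
k = 5 is achieved by 5 values at 191 and 9 at 7, total 1018; add 121 to one value (staying below 191) to reach 1139.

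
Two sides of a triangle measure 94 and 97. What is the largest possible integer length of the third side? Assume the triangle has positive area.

The third side must be less than 94 + 97 = 191.
The largest integer below 191 is 190.

190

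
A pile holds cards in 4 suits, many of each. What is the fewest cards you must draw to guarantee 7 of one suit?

You could draw 6 of every suit without reaching 7 of any — 24 in all.
One more forces 7 of some suit, so 24 + 1 = 25.

25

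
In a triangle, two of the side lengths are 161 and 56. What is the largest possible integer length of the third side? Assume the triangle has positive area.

The third side must be less than 161 + 56 = 217.
The largest integer below 217 is 216.

216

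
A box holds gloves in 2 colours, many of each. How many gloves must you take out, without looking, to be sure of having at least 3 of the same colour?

5

You could draw 2 of every colour without reaching 3 of any — 4 in all.
One more forces 3 of some colour, so 4 + 1 = 5.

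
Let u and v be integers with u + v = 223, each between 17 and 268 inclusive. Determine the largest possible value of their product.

With u + v fixed, uv peaks when the two are closest together.
Taking u = 111 and v = 112 (both in [17, 268]) gives uv = 12432.

12432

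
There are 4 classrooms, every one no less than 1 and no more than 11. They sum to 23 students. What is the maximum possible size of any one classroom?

To make one classroom as large as possible, make the other 3 as small as possible.
The other 3 contribute at least 3 × 1 = 3, leaving at most 23 − 3 = 20.
But each classroom is capped at 11, so the maximum is 11.
Achievable: one at 11 and the other 3 totalling 12, which fits since 3 × 1 ≤ 12 ≤ 3 × 11.

11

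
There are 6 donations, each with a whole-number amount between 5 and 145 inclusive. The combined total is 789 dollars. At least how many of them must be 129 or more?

2

Suppose at most 6 − j of them reach 129; then j values are ≤ 128 and the rest ≤ 145.
The total is then ≤ 128·j + 145·(6 − j) = 870 − 17j. For this to be ≥ 789 we need j ≤ 4, so at least 6 − 4 = 2 must reach 129.
Exactly 2 works: 2 values at 145 and 4 at 128 total 802; lower one of the high values by 13 (still ≥ 129) to hit 789.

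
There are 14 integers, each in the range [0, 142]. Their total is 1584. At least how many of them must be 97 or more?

6

Suppose at most 14 − j of them reach 97; then j values are ≤ 96 and the rest ≤ 142.
The total is then ≤ 96·j + 142·(14 − j) = 1988 − 46j. For this to be ≥ 1584 we need j ≤ 8, so at least 14 − 8 = 6 must reach 97.
Exactly 6 works: 6 values at 142 and 8 at 96 total 1620; lower one of the high values by 36 (still ≥ 97) to hit 1584.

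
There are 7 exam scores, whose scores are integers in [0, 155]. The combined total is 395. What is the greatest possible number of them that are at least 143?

2

With k values at 143 or above and the rest at least 0, the sum is at least 0 + 143k.
Since the sum is 395, we need 143k ≤ 395, i.e. k ≤ 2.
k = 2 is achieved by 2 values at 143 and 5 at 0, total 286; add 109 to one value (staying below 143) to reach 395.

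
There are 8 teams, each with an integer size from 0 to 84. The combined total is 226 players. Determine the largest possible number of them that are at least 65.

Suppose k of them are at least 65. Those contribute at least 65 each and the other 8 − k at least 0 each.
So the total is at least 65k + 0(8 − k) = 0 + 65k. This must be ≤ 226, giving k ≤ 3.
k = 3 is achieved by 3 values at 65 and 5 at 0, total 195; add 31 to one value (staying below 65) to reach 226.

3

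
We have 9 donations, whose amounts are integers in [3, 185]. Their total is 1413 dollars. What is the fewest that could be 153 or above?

Suppose at most 9 − j of them reach 153; then j values are ≤ 152 and the rest ≤ 185.
The total is then ≤ 152·j + 185·(9 − j) = 1665 − 33j. For this to be ≥ 1413 we need j ≤ 7, so at least 9 − 7 = 2 must reach 153.
Exactly 2 works: 2 values at 185 and 7 at 152 total 1434; lower one of the high values by 21 (still ≥ 153) to hit 1413.

2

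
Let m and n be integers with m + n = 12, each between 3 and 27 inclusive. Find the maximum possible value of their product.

36

For a fixed sum, the product mn is largest when m and n are as close as possible.
Taking m = 6 and n = 6 (both in [3, 27]) gives mn = 36.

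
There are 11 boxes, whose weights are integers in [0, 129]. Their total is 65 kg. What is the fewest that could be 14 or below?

7

Each value above 14 is at least 15, contributing at least 15 − 0 = 15 above the floor 0.
The sum exceeds the floor total 0 by 65, so at most ⌊65/15⌋ = 4 exceed 14, and at least 7 are ≤ 14.
Exactly 7 works: 7 values at 0 and 4 at 15 total 60; raise one of the low values by 5 (still ≤ 14) to hit 65.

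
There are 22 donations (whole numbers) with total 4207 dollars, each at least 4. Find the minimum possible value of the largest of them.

192

The 22 values sum to 4207, so their maximum is at least ⌈4207/22⌉ = 192.
Equality holds with 5 values of 192 and 17 values of 191.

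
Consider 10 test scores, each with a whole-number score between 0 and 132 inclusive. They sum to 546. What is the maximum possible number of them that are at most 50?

Each value at 50 or below falls at least 132 − 50 = 82 short of the ceiling 132.
The ceiling total is 10 × 132 = 1320, and we need 546, so at most ⌊(1320 − 546)/82⌋ = 9 can be that low.
k = 9 is achieved by 9 values at 50 and 1 at 132, total 582; lower one of the 132's by 36 (still > 50) to reach 546.

9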